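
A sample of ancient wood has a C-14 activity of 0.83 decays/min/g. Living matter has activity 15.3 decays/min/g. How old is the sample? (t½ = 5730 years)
Age = t½ × log₂(A₀/A) = 24090 years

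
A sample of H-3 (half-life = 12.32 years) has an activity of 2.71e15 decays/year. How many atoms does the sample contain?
N = A/λ = 4.817e16 atoms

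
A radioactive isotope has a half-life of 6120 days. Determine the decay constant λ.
λ = ln(2)/t½ = 1.133e-4 day⁻¹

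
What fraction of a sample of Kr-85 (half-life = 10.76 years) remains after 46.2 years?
N/N₀ = (1/2)^(t/t½) = 0.05099 = 5.1%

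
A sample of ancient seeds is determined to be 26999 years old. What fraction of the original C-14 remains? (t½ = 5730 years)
N/N₀ = (1/2)^(t/t½) = 0.03816 = 3.82%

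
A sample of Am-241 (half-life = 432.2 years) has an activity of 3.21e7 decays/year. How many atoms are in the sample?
N = A/λ = 2.002e10 atoms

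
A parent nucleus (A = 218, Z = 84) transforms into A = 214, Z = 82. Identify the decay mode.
ΔA = -4, ΔZ = -2 ⇒ alpha decay (α)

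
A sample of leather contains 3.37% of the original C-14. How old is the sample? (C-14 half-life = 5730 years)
Age = t½ × log₂(1/ratio) = 28030 years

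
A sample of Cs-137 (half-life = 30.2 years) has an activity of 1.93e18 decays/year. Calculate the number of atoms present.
N = A/λ = 8.409e19 atoms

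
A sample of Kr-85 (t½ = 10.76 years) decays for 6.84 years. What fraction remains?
N/N₀ = (1/2)^(t/t½) = 0.6436 = 64.4%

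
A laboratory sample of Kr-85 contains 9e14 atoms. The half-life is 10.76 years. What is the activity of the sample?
A = λN = 5.798e13 decays/year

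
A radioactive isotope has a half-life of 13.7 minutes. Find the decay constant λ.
λ = ln(2)/t½ = 0.05059 minute⁻¹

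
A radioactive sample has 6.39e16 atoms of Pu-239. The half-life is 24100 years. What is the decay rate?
A = λN = 1.838e12 decays/year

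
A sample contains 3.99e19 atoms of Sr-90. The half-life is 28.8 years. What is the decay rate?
A = λN = 9.603e17 decays/year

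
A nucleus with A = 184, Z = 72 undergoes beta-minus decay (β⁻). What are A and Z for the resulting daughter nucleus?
Daughter: A = 184, Z = 73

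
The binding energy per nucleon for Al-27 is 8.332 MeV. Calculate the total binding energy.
B.E. = 8.332 × 27 = 225 MeV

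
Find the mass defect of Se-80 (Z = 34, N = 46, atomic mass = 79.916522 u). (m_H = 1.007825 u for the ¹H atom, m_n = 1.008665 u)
Δm = Z·m_H + N·m_n − M = 0.7481 u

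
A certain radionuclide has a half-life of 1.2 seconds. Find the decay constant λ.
λ = ln(2)/t½ = 0.5776 second⁻¹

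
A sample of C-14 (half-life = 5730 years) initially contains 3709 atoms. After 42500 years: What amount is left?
N = N₀(1/2)^(t/t½) = 21.7 atoms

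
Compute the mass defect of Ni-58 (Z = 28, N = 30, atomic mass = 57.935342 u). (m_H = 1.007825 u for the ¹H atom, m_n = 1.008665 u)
Δm = Z·m_H + N·m_n − M = 0.5437 u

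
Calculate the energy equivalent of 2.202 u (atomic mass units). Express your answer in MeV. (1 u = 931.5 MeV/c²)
E = mc² = 2051 MeV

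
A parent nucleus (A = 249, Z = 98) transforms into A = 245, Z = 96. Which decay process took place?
ΔA = -4, ΔZ = -2 ⇒ alpha decay (α)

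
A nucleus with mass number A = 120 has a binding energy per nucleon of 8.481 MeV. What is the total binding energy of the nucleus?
B.E. = 8.481 × 120 = 1018 MeV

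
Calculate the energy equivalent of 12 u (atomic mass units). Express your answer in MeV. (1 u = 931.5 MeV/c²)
E = mc² = 11180 MeV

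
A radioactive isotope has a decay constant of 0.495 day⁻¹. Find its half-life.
t½ = ln(2)/λ = 1.4 days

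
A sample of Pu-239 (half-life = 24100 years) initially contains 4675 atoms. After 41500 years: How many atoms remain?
N = N₀(1/2)^(t/t½) = 1417 atoms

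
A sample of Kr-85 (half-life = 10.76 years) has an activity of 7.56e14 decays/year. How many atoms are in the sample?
N = A/λ = 1.174e16 atoms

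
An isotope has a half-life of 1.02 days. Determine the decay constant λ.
λ = ln(2)/t½ = 0.6796 day⁻¹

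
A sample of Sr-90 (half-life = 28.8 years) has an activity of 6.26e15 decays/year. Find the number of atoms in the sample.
N = A/λ = 2.601e17 atoms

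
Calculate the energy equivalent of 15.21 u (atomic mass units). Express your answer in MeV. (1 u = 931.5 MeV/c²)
E = mc² = 14170 MeV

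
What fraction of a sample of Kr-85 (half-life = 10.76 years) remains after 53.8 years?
N/N₀ = (1/2)^(t/t½) = 0.03125 = 3.12%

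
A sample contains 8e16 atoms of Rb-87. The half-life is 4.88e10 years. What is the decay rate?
A = λN = 1.136e6 decays/year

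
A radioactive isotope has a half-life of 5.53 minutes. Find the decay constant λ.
λ = ln(2)/t½ = 0.1253 minute⁻¹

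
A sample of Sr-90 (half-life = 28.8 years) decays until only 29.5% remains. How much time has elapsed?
t = t½ × log₂(N₀/N) = 50.72 years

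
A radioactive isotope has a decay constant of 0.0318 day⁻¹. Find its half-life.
t½ = ln(2)/λ = 21.8 days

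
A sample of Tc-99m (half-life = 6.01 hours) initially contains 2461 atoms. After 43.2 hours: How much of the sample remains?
N = N₀(1/2)^(t/t½) = 16.88 atoms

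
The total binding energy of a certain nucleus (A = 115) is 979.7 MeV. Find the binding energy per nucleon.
B.E./A = 979.7/115 = 8.519 MeV/nucleon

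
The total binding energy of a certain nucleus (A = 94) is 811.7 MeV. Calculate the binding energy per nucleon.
B.E./A = 811.7/94 = 8.635 MeV/nucleon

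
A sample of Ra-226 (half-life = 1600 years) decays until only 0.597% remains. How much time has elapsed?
t = t½ × log₂(N₀/N) = 11820 years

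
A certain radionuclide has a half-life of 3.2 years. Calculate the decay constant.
λ = ln(2)/t½ = 0.2166 year⁻¹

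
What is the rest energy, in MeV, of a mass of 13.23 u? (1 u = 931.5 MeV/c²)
E = mc² = 12320 MeV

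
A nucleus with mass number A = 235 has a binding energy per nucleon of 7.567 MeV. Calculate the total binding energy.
B.E. = 7.567 × 235 = 1778 MeV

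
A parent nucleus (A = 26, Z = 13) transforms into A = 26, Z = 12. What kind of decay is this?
ΔA = 0, ΔZ = -1 ⇒ beta-plus decay (β⁺) or electron capture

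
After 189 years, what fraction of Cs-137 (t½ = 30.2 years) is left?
N/N₀ = (1/2)^(t/t½) = 0.01306 = 1.31%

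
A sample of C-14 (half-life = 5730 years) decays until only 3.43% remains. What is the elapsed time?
t = t½ × log₂(N₀/N) = 27880 years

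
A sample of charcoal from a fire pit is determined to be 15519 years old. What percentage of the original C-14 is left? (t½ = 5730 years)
N/N₀ = (1/2)^(t/t½) = 0.153 = 15.3%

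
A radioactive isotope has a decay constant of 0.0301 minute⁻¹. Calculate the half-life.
t½ = ln(2)/λ = 23.03 minutes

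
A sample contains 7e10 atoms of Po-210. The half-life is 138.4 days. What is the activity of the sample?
A = λN = 3.506e8 decays/day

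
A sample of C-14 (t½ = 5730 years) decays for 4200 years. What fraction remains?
N/N₀ = (1/2)^(t/t½) = 0.6017 = 60.2%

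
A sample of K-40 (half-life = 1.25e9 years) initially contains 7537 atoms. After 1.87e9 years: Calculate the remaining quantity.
N = N₀(1/2)^(t/t½) = 2672 atoms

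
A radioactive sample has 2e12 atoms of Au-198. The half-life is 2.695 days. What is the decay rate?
A = λN = 5.144e11 decays/day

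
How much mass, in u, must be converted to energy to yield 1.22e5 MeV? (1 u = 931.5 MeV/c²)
m = E/c² = 131 u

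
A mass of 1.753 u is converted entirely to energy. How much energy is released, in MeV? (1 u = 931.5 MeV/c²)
E = mc² = 1633 MeV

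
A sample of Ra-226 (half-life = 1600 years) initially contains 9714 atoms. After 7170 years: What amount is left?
N = N₀(1/2)^(t/t½) = 434.9 atoms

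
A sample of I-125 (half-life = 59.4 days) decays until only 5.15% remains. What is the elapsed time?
t = t½ × log₂(N₀/N) = 254.2 days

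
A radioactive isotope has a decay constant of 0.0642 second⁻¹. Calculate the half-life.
t½ = ln(2)/λ = 10.8 seconds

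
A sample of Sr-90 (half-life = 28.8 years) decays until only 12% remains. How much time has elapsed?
t = t½ × log₂(N₀/N) = 88.1 years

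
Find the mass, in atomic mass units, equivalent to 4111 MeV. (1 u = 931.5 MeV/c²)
m = E/c² = 4.413 u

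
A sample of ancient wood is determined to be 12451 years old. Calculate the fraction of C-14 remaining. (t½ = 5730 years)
N/N₀ = (1/2)^(t/t½) = 0.2218 = 22.2%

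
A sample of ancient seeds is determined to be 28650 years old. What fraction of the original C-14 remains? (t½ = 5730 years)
N/N₀ = (1/2)^(t/t½) = 0.03125 = 3.12%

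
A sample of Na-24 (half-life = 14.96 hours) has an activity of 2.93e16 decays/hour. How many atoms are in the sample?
N = A/λ = 6.324e17 atoms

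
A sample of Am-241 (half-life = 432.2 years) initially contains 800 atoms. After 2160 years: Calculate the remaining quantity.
N = N₀(1/2)^(t/t½) = 25.04 atoms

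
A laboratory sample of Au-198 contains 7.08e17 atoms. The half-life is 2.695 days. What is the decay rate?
A = λN = 1.821e17 decays/day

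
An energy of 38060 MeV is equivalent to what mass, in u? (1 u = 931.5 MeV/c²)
m = E/c² = 40.86 u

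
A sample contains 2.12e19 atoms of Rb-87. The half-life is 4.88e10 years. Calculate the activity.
A = λN = 3.011e8 decays/year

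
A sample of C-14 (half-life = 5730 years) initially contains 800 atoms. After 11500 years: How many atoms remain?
N = N₀(1/2)^(t/t½) = 199 atoms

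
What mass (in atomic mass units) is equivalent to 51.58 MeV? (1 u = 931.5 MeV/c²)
m = E/c² = 0.05537 u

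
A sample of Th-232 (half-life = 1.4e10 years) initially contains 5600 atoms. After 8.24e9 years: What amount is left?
N = N₀(1/2)^(t/t½) = 3724 atoms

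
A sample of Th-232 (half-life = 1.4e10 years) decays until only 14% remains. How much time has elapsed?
t = t½ × log₂(N₀/N) = 3.971e10 years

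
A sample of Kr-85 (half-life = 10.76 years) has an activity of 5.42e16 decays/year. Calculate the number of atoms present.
N = A/λ = 8.414e17 atoms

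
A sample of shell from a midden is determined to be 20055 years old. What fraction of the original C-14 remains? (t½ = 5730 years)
N/N₀ = (1/2)^(t/t½) = 0.08839 = 8.84%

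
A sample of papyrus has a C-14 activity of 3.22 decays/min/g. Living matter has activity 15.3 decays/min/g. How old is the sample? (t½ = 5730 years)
Age = t½ × log₂(A₀/A) = 12880 years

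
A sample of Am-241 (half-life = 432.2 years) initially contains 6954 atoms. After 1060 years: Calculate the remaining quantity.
N = N₀(1/2)^(t/t½) = 1270 atoms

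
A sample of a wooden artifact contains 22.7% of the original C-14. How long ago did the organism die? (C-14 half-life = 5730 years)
Age = t½ × log₂(1/ratio) = 12260 years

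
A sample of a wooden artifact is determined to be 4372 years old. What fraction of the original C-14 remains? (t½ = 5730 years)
N/N₀ = (1/2)^(t/t½) = 0.5893 = 58.9%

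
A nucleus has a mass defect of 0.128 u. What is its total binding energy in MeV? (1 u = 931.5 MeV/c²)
B.E. = Δm × 931.5 = 119.2 MeV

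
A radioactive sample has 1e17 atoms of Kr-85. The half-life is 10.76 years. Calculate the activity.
A = λN = 6.442e15 decays/year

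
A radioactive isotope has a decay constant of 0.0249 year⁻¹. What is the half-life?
t½ = ln(2)/λ = 27.84 years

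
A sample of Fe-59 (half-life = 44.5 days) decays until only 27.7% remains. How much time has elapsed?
t = t½ × log₂(N₀/N) = 82.42 days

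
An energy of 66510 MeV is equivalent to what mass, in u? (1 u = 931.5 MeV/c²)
m = E/c² = 71.4 u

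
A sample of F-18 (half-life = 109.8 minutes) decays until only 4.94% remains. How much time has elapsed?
t = t½ × log₂(N₀/N) = 476.5 minutes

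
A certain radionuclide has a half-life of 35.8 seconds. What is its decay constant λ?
λ = ln(2)/t½ = 0.01936 second⁻¹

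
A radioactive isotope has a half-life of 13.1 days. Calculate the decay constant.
λ = ln(2)/t½ = 0.05291 day⁻¹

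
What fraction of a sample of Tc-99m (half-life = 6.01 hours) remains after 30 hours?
N/N₀ = (1/2)^(t/t½) = 0.03143 = 3.14%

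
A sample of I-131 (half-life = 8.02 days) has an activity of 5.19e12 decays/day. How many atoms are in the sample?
N = A/λ = 6.005e13 atoms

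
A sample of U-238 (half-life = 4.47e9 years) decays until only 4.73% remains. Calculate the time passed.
t = t½ × log₂(N₀/N) = 1.968e10 years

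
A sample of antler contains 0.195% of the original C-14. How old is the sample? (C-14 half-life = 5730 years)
Age = t½ × log₂(1/ratio) = 51580 years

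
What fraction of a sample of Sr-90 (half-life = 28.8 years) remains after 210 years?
N/N₀ = (1/2)^(t/t½) = 0.006382 = 0.638%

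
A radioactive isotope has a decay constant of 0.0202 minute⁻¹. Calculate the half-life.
t½ = ln(2)/λ = 34.31 minutes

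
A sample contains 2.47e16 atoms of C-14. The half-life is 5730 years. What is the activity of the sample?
A = λN = 2.988e12 decays/year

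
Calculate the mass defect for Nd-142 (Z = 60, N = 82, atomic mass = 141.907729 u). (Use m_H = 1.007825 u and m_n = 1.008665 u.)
Δm = Z·m_H + N·m_n − M = 1.272 u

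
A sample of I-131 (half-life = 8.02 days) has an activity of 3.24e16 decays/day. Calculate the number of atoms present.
N = A/λ = 3.749e17 atoms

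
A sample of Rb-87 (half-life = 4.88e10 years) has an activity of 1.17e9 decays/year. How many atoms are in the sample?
N = A/λ = 8.237e19 atoms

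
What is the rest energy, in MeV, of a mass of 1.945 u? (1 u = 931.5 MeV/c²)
E = mc² = 1812 MeV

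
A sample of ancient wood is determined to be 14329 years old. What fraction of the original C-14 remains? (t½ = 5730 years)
N/N₀ = (1/2)^(t/t½) = 0.1767 = 17.7%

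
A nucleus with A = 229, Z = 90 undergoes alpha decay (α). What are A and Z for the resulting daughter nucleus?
Daughter: A = 225, Z = 88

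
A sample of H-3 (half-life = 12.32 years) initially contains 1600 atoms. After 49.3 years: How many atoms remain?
N = N₀(1/2)^(t/t½) = 99.89 atoms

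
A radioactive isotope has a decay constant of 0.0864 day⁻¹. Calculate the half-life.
t½ = ln(2)/λ = 8.023 days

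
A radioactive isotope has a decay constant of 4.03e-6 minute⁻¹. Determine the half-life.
t½ = ln(2)/λ = 1.72e5 minutes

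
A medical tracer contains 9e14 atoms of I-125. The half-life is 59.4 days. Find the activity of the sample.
A = λN = 1.05e13 decays/day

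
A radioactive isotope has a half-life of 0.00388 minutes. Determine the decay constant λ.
λ = ln(2)/t½ = 178.6 minute⁻¹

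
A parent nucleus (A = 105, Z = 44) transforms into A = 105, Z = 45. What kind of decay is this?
ΔA = 0, ΔZ = +1 ⇒ beta-minus decay (β⁻)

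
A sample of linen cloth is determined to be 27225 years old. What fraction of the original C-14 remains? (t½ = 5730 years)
N/N₀ = (1/2)^(t/t½) = 0.03713 = 3.71%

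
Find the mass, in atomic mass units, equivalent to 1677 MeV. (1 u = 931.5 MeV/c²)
m = E/c² = 1.8 u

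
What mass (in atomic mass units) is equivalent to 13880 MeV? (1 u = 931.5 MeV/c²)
m = E/c² = 14.9 u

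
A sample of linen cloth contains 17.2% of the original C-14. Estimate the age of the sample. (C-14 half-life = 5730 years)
Age = t½ × log₂(1/ratio) = 14550 years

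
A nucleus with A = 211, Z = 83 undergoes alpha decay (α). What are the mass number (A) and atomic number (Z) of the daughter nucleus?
Daughter: A = 207, Z = 81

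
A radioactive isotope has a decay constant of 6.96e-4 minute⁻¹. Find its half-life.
t½ = ln(2)/λ = 995.9 minutes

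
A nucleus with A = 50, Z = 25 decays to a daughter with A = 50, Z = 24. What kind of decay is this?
ΔA = 0, ΔZ = -1 ⇒ beta-plus decay (β⁺) or electron capture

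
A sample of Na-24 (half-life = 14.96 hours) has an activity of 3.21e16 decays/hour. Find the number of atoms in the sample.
N = A/λ = 6.928e17 atoms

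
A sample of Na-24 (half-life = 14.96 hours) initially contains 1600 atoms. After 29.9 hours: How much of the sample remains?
N = N₀(1/2)^(t/t½) = 400.4 atoms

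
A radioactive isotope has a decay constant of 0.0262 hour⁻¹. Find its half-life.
t½ = ln(2)/λ = 26.46 hours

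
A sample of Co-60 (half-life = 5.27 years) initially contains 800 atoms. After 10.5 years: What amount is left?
N = N₀(1/2)^(t/t½) = 201.1 atoms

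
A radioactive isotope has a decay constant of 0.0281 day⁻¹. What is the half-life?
t½ = ln(2)/λ = 24.67 days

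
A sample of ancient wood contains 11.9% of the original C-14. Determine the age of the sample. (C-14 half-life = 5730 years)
Age = t½ × log₂(1/ratio) = 17600 years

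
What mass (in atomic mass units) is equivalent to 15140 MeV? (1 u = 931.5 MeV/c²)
m = E/c² = 16.25 u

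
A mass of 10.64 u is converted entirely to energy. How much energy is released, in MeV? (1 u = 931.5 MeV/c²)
E = mc² = 9911 MeV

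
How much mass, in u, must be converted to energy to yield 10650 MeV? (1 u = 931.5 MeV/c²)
m = E/c² = 11.43 u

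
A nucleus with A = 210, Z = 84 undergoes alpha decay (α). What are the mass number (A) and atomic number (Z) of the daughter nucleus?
Daughter: A = 206, Z = 82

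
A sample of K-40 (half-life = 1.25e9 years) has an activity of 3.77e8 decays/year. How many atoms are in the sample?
N = A/λ = 6.799e17 atoms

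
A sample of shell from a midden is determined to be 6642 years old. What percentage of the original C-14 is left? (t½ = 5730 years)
N/N₀ = (1/2)^(t/t½) = 0.4478 = 44.8%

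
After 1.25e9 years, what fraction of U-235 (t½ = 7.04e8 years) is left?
N/N₀ = (1/2)^(t/t½) = 0.2921 = 29.2%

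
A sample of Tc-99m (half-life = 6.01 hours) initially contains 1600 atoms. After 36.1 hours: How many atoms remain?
N = N₀(1/2)^(t/t½) = 24.88 atoms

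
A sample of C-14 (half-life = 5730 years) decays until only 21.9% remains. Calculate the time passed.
t = t½ × log₂(N₀/N) = 12550 years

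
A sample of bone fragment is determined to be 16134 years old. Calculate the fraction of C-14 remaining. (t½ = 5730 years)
N/N₀ = (1/2)^(t/t½) = 0.142 = 14.2%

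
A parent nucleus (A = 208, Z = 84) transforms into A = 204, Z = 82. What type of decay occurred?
ΔA = -4, ΔZ = -2 ⇒ alpha decay (α)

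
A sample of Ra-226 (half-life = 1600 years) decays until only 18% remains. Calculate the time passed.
t = t½ × log₂(N₀/N) = 3958 years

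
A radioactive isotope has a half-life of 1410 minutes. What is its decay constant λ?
λ = ln(2)/t½ = 4.916e-4 minute⁻¹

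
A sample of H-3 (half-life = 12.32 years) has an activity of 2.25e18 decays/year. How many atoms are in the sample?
N = A/λ = 3.999e19 atoms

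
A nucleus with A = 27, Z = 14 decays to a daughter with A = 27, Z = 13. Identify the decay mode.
ΔA = 0, ΔZ = -1 ⇒ beta-plus decay (β⁺) or electron capture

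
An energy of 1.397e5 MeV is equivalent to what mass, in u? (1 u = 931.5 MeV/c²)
m = E/c² = 150 u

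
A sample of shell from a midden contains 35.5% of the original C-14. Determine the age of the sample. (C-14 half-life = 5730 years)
Age = t½ × log₂(1/ratio) = 8561 years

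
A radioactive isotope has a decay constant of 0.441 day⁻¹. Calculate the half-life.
t½ = ln(2)/λ = 1.572 days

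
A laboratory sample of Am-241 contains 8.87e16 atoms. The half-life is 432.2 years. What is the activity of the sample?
A = λN = 1.423e14 decays/year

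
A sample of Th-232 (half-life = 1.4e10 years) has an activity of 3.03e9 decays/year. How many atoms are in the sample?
N = A/λ = 6.12e19 atoms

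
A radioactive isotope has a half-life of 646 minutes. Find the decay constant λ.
λ = ln(2)/t½ = 0.001073 minute⁻¹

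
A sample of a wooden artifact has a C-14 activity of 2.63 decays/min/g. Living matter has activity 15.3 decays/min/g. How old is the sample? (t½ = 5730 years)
Age = t½ × log₂(A₀/A) = 14560 years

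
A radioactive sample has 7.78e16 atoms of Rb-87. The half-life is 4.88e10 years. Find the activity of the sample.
A = λN = 1.105e6 decays/year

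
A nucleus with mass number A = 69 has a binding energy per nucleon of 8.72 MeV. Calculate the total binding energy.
B.E. = 8.72 × 69 = 601.7 MeV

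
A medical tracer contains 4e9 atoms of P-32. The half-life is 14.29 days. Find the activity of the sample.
A = λN = 1.94e8 decays/day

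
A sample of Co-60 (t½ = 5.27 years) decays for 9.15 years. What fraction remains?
N/N₀ = (1/2)^(t/t½) = 0.3002 = 30%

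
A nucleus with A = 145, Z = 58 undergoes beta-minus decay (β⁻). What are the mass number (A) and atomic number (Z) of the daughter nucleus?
Daughter: A = 145, Z = 59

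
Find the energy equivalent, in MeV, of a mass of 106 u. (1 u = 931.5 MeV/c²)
E = mc² = 98740 MeV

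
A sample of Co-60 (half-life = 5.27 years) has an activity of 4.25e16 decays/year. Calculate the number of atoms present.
N = A/λ = 3.231e17 atoms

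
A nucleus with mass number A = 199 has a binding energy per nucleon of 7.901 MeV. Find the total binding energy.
B.E. = 7.901 × 199 = 1572 MeV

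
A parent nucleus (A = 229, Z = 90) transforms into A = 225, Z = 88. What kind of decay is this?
ΔA = -4, ΔZ = -2 ⇒ alpha decay (α)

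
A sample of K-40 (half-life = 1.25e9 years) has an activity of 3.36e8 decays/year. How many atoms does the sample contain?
N = A/λ = 6.059e17 atoms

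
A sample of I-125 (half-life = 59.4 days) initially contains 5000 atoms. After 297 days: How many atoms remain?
N = N₀(1/2)^(t/t½) = 156.2 atoms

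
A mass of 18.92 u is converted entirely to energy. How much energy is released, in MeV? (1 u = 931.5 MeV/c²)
E = mc² = 17620 MeV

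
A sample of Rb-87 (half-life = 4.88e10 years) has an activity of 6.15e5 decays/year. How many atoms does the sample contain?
N = A/λ = 4.33e16 atoms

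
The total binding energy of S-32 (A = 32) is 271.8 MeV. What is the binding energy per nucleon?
B.E./A = 271.8/32 = 8.494 MeV/nucleon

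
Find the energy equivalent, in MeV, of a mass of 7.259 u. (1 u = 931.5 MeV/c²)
E = mc² = 6762 MeV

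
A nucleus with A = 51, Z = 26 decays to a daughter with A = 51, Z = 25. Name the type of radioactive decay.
ΔA = 0, ΔZ = -1 ⇒ beta-plus decay (β⁺) or electron capture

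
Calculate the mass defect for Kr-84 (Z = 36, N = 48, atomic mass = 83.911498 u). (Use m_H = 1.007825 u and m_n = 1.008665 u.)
Δm = Z·m_H + N·m_n − M = 0.7861 u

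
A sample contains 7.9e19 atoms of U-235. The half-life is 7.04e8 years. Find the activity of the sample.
A = λN = 7.778e10 decays/year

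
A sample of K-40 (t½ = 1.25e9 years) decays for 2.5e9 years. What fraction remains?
N/N₀ = (1/2)^(t/t½) = 0.25 = 25%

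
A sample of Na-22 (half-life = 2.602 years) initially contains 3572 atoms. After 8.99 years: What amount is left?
N = N₀(1/2)^(t/t½) = 325.7 atoms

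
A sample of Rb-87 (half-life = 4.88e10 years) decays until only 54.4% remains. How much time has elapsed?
t = t½ × log₂(N₀/N) = 4.286e10 years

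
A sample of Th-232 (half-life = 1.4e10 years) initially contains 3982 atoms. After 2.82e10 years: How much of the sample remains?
N = N₀(1/2)^(t/t½) = 985.7 atoms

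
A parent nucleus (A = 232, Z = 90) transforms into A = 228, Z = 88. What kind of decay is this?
ΔA = -4, ΔZ = -2 ⇒ alpha decay (α)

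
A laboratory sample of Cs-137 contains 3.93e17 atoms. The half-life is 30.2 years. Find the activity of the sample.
A = λN = 9.02e15 decays/year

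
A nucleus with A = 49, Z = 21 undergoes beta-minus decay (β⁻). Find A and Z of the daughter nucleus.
Daughter: A = 49, Z = 22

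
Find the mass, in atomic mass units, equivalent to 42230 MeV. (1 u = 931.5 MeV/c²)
m = E/c² = 45.34 u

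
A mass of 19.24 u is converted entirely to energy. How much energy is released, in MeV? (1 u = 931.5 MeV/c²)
E = mc² = 17920 MeV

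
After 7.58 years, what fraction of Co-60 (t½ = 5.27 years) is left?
N/N₀ = (1/2)^(t/t½) = 0.369 = 36.9%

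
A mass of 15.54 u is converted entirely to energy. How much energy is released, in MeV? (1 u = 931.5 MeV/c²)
E = mc² = 14480 MeV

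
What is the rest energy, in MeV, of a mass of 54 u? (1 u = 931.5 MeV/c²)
E = mc² = 50300 MeV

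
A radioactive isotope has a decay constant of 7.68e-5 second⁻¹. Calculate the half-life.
t½ = ln(2)/λ = 9025 seconds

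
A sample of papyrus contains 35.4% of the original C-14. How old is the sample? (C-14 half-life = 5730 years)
Age = t½ × log₂(1/ratio) = 8585 years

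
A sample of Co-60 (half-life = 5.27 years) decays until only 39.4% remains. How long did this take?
t = t½ × log₂(N₀/N) = 7.081 years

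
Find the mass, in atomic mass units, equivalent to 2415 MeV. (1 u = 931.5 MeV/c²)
m = E/c² = 2.593 u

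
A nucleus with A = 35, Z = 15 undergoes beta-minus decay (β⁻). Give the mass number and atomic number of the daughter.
Daughter: A = 35, Z = 16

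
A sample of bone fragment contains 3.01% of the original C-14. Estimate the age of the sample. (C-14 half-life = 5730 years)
Age = t½ × log₂(1/ratio) = 28960 years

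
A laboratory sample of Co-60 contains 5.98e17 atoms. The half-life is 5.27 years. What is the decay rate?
A = λN = 7.865e16 decays/year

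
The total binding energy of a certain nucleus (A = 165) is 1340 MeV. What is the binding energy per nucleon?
B.E./A = 1340/165 = 8.121 MeV/nucleon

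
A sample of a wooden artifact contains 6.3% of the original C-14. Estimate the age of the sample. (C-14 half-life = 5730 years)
Age = t½ × log₂(1/ratio) = 22850 years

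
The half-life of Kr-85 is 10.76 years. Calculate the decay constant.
λ = ln(2)/t½ = 0.06442 year⁻¹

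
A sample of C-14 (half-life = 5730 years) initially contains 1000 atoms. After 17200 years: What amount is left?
N = N₀(1/2)^(t/t½) = 124.8 atoms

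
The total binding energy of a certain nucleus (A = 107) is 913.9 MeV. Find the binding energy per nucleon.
B.E./A = 913.9/107 = 8.541 MeV/nucleon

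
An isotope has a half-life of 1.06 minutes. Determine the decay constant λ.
λ = ln(2)/t½ = 0.6539 minute⁻¹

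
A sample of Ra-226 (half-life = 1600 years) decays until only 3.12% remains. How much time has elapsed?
t = t½ × log₂(N₀/N) = 8004 years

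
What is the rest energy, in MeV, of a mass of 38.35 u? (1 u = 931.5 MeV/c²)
E = mc² = 35720 MeV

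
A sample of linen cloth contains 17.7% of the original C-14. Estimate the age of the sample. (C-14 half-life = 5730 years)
Age = t½ × log₂(1/ratio) = 14310 years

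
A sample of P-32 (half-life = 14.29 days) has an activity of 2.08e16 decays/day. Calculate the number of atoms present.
N = A/λ = 4.288e17 atoms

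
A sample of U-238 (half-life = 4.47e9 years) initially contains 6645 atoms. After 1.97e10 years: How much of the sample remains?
N = N₀(1/2)^(t/t½) = 313.2 atoms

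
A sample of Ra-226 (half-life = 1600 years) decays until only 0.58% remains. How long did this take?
t = t½ × log₂(N₀/N) = 11890 years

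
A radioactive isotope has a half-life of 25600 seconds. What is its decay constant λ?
λ = ln(2)/t½ = 2.708e-5 second⁻¹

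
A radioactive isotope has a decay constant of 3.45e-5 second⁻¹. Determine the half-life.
t½ = ln(2)/λ = 20090 seconds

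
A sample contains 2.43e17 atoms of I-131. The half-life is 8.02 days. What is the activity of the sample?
A = λN = 2.1e16 decays/day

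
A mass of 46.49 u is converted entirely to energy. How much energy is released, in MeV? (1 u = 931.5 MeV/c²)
E = mc² = 43310 MeV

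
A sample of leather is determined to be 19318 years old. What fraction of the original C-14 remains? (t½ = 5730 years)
N/N₀ = (1/2)^(t/t½) = 0.09663 = 9.66%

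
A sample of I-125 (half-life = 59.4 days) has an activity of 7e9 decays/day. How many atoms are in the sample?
N = A/λ = 5.999e11 atoms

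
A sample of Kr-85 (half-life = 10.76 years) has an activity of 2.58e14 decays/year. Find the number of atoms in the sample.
N = A/λ = 4.005e15 atoms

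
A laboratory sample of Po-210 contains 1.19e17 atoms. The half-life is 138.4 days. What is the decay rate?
A = λN = 5.96e14 decays/day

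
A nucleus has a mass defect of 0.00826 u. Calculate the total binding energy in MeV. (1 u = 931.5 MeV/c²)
B.E. = Δm × 931.5 = 7.694 MeV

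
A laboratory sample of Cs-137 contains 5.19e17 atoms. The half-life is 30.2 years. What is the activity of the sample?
A = λN = 1.191e16 decays/year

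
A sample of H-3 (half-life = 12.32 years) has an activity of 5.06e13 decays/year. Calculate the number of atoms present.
N = A/λ = 8.994e14 atoms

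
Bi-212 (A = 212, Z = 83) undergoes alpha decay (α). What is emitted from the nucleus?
α particle = ⁴₂He (2 protons + 2 neutrons)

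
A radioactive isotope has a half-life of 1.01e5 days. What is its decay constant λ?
λ = ln(2)/t½ = 6.863e-6 day⁻¹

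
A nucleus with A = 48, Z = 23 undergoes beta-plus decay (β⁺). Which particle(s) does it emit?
β⁺: positron (e⁺) + neutrino (νₑ)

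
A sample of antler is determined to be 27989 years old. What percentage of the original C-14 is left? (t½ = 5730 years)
N/N₀ = (1/2)^(t/t½) = 0.03385 = 3.39%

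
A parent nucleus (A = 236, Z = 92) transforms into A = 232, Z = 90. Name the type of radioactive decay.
ΔA = -4, ΔZ = -2 ⇒ alpha decay (α)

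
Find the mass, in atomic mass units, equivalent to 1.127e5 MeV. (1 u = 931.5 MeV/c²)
m = E/c² = 121 u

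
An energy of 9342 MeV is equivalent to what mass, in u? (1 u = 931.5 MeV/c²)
m = E/c² = 10.03 u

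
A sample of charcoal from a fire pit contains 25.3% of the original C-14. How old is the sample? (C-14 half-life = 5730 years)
Age = t½ × log₂(1/ratio) = 11360 years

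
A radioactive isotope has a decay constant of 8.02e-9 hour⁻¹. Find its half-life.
t½ = ln(2)/λ = 8.643e7 hours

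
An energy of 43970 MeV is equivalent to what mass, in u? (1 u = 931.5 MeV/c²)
m = E/c² = 47.2 u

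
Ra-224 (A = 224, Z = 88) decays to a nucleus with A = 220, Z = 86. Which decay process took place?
ΔA = -4, ΔZ = -2 ⇒ alpha decay (α)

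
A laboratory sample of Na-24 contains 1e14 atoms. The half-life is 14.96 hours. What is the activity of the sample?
A = λN = 4.633e12 decays/hour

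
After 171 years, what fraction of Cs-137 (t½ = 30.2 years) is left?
N/N₀ = (1/2)^(t/t½) = 0.01975 = 1.97%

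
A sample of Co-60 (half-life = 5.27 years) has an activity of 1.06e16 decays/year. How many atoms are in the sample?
N = A/λ = 8.059e16 atoms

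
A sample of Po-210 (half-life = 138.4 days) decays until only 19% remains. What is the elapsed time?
t = t½ × log₂(N₀/N) = 331.6 days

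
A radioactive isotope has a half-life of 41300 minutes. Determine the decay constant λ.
λ = ln(2)/t½ = 1.678e-5 minute⁻¹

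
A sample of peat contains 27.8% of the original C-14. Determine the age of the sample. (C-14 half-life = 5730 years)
Age = t½ × log₂(1/ratio) = 10580 years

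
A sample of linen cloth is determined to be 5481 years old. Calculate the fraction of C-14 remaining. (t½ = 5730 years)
N/N₀ = (1/2)^(t/t½) = 0.5153 = 51.5%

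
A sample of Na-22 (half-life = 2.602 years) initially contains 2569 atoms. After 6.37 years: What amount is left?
N = N₀(1/2)^(t/t½) = 470.8 atoms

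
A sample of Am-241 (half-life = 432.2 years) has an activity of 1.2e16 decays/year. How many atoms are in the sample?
N = A/λ = 7.482e18 atoms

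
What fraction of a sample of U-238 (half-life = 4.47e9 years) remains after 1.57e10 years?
N/N₀ = (1/2)^(t/t½) = 0.08764 = 8.76%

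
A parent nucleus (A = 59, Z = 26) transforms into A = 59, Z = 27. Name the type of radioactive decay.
ΔA = 0, ΔZ = +1 ⇒ beta-minus decay (β⁻)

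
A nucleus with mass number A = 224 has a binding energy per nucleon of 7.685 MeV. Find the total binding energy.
B.E. = 7.685 × 224 = 1721 MeV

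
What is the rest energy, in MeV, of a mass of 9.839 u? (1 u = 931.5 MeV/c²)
E = mc² = 9165 MeV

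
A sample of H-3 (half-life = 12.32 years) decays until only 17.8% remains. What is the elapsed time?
t = t½ × log₂(N₀/N) = 30.68 years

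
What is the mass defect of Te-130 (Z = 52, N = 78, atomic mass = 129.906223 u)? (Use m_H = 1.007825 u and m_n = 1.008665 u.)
Δm = Z·m_H + N·m_n − M = 1.177 u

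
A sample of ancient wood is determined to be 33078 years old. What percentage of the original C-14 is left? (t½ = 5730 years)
N/N₀ = (1/2)^(t/t½) = 0.01829 = 1.83%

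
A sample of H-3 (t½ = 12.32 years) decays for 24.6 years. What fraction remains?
N/N₀ = (1/2)^(t/t½) = 0.2506 = 25.1%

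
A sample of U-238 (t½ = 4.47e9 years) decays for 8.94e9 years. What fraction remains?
N/N₀ = (1/2)^(t/t½) = 0.25 = 25%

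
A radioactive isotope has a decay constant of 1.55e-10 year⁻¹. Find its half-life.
t½ = ln(2)/λ = 4.472e9 years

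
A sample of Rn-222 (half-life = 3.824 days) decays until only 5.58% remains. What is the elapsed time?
t = t½ × log₂(N₀/N) = 15.92 days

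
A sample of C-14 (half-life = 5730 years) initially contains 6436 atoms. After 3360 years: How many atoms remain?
N = N₀(1/2)^(t/t½) = 4286 atoms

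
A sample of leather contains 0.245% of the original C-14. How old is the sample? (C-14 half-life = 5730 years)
Age = t½ × log₂(1/ratio) = 49700 years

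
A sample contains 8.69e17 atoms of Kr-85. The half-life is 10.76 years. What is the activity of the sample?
A = λN = 5.598e16 decays/year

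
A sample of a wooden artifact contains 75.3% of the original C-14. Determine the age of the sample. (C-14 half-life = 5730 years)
Age = t½ × log₂(1/ratio) = 2345 years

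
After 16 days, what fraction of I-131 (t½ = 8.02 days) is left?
N/N₀ = (1/2)^(t/t½) = 0.2509 = 25.1%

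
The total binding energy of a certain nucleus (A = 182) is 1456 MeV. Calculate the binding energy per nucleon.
B.E./A = 1456/182 = 8 MeV/nucleon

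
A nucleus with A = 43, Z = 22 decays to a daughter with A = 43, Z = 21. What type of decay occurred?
ΔA = 0, ΔZ = -1 ⇒ beta-plus decay (β⁺) or electron capture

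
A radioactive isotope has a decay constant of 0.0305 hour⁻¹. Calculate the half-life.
t½ = ln(2)/λ = 22.73 hours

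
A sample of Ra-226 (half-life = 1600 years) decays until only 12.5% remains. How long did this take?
t = t½ × log₂(N₀/N) = 4800 years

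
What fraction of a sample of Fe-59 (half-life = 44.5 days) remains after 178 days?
N/N₀ = (1/2)^(t/t½) = 0.0625 = 6.25%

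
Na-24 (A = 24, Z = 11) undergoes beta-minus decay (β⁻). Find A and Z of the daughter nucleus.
Daughter: A = 24, Z = 12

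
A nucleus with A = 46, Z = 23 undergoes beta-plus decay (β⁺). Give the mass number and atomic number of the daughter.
Daughter: A = 46, Z = 22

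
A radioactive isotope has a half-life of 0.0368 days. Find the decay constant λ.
λ = ln(2)/t½ = 18.84 day⁻¹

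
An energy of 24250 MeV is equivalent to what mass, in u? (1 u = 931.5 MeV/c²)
m = E/c² = 26.03 u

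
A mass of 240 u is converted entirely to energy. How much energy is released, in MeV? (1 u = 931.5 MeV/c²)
E = mc² = 2.236e5 MeV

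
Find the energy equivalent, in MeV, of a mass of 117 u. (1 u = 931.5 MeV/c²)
E = mc² = 1.09e5 MeV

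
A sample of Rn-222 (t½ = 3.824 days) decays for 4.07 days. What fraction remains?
N/N₀ = (1/2)^(t/t½) = 0.4782 = 47.8%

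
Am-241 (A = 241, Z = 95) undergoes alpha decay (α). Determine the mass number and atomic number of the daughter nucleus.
Daughter: A = 237, Z = 93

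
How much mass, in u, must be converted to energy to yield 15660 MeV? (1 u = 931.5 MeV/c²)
m = E/c² = 16.81 u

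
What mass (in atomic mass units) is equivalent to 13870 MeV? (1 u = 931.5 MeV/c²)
m = E/c² = 14.89 u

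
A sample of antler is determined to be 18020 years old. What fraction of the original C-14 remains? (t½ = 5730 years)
N/N₀ = (1/2)^(t/t½) = 0.1131 = 11.3%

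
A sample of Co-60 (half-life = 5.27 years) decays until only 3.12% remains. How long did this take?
t = t½ × log₂(N₀/N) = 26.36 years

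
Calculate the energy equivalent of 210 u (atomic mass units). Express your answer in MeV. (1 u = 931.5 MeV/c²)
E = mc² = 1.956e5 MeV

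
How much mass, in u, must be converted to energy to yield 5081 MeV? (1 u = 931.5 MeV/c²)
m = E/c² = 5.455 u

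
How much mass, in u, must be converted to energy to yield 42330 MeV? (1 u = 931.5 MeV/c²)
m = E/c² = 45.44 u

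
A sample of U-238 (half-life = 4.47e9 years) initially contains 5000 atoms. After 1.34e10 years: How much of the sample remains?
N = N₀(1/2)^(t/t½) = 626 atoms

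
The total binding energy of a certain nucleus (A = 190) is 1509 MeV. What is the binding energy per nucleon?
B.E./A = 1509/190 = 7.942 MeV/nucleon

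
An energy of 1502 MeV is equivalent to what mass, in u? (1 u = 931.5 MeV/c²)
m = E/c² = 1.612 u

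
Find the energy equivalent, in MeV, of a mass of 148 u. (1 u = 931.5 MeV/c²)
E = mc² = 1.379e5 MeV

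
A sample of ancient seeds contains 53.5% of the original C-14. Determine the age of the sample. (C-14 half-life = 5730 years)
Age = t½ × log₂(1/ratio) = 5171 years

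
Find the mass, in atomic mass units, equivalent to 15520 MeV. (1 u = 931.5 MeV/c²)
m = E/c² = 16.66 u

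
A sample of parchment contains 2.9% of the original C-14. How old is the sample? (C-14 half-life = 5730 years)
Age = t½ × log₂(1/ratio) = 29270 years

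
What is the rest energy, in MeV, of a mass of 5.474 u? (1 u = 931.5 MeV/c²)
E = mc² = 5099 MeV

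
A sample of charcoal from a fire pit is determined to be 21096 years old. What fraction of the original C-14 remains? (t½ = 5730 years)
N/N₀ = (1/2)^(t/t½) = 0.07793 = 7.79%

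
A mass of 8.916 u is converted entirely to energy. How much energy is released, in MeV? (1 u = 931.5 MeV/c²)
E = mc² = 8305 MeV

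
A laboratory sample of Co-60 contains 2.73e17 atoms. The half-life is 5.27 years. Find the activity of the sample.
A = λN = 3.591e16 decays/year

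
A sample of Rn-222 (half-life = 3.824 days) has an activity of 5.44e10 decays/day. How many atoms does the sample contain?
N = A/λ = 3.001e11 atoms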